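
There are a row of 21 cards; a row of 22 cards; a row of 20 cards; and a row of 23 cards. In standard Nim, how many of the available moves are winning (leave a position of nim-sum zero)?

Compute the nim-sum pairwise:
21 ^ 22 = 3
3 ^ 20 = 23
23 ^ 23 = 0
The nim-sum is already 0, so every move leaves a nonzero nim-sum — there are no winning moves.

0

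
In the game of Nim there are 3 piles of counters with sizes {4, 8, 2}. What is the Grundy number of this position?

Write each in binary and XOR column by column:
  0100  (4)
  1000  (8)
  0010  (2)
  ----
  1110  (14)

14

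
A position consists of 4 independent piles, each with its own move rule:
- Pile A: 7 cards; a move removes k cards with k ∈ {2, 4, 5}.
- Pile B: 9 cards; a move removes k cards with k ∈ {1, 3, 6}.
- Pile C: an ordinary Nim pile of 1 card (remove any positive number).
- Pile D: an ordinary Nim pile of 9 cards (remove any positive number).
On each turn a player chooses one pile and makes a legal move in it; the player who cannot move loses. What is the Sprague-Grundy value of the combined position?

8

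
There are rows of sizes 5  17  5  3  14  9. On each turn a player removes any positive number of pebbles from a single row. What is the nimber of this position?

Compute the nim-sum pairwise:
5 XOR 17 = 20
20 XOR 5 = 17
17 XOR 3 = 18
18 XOR 14 = 28
28 XOR 9 = 21

21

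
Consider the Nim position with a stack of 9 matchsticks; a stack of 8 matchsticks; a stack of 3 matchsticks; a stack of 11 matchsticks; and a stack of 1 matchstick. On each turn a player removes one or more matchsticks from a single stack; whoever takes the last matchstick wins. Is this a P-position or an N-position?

N-position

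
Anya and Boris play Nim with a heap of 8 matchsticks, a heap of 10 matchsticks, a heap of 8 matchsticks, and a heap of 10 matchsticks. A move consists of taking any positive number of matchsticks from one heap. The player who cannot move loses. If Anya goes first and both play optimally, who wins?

Nim-sum: 8 XOR 10 XOR 8 XOR 10 = 0.
The nim-sum is 0, so this is a P-position: the player to move is in a losing position under optimal play; Anya is about to move from it and so loses — Boris wins.

Boris wins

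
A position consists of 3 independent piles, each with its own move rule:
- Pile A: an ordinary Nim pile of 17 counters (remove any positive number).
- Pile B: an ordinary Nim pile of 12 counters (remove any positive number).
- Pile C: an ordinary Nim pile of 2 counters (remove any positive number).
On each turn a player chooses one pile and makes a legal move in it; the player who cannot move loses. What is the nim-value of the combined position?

Pile A is a plain Nim pile of size 17, so its Grundy value is 17.
Pile B is a plain Nim pile of size 12, so its Grundy value is 12.
Pile C is a plain Nim pile of size 2, so its Grundy value is 2.
By the Sprague-Grundy theorem, the Grundy value of a sum of independent games is the XOR of the component values.
Combined value = 17 ⊕ 12 ⊕ 2 = 31.

31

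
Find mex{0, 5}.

0 is in the set but 1 is not, so the mex is 1.

1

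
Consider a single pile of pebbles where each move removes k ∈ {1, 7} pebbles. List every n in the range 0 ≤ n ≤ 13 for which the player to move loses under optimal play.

Compute g(0), g(1), … for moves {1, 7}:
g(0) = mex{} = 0
g(1) = mex{0} = 1
g(2) = mex{1} = 0
g(3) = mex{0} = 1
g(4) = mex{1} = 0
g(5) = mex{0} = 1
g(6) = mex{1} = 0
g(7) = mex{0} = 1
g(8) = mex{1} = 0
g(9) = mex{0} = 1
g(10) = mex{1} = 0
g(11) = mex{0} = 1
g(12) = mex{1} = 0
g(13) = mex{0} = 1
The P-positions (g = 0) in 0..13 are 0, 2, 4, 6, 8, 10, 12.

0, 2, 4, 6, 8, 10, 12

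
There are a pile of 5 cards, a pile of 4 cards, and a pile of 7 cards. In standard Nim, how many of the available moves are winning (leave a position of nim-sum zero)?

3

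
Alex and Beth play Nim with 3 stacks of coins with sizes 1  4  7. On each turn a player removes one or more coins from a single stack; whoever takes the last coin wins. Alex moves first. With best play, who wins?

Alex wins

Nim-sum: 1 ⊕ 4 ⊕ 7 = 2.
The nim-sum is 2 ≠ 0, so this is an N-position: the player to move can win; Alex has a winning move.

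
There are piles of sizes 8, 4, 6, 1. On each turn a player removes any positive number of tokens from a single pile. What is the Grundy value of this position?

In binary:
  1000  (8)
  0100  (4)
  0110  (6)
  0001  (1)
  ----
  1011  (11)

11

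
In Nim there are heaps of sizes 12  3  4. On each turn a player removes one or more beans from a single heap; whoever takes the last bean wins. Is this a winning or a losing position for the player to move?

Nim-sum: 12 ⊕ 3 ⊕ 4 = 11.
The nim-sum is 11 ≠ 0, so this is an N-position: the player to move can win.

Winning position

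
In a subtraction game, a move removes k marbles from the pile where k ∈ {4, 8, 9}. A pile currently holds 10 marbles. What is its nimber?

2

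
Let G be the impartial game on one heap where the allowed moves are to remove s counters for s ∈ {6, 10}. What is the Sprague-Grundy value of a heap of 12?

Build the Grundy sequence with g(k) = mex{g(k−s) : s ∈ {6, 10}, s ≤ k}:
k:     0  1  2  3  4  5  6  7  8  9 10 11 12
g(k):  0  0  0  0  0  0  1  1  1  1  1  1  2
So g(12) = 2.

2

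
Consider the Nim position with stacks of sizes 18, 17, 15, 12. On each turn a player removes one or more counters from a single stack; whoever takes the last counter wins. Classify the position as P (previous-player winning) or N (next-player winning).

P-position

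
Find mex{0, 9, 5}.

1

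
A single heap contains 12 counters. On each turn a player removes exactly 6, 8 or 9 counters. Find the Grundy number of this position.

2

Build the Grundy sequence with g(k) = mex{g(k−s) : s ∈ {6, 8, 9}, s ≤ k}:
g(0) = mex{} = 0
g(1) = mex{} = 0
g(2) = mex{} = 0
g(3) = mex{} = 0
g(4) = mex{} = 0
g(5) = mex{} = 0
g(6) = mex{0} = 1
g(7) = mex{0} = 1
g(8) = mex{0} = 1
g(9) = mex{0} = 1
g(10) = mex{0} = 1
g(11) = mex{0} = 1
g(12) = mex{0,1} = 2
So g(12) = 2.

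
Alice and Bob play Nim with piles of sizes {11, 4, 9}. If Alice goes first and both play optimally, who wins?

Alice wins

Nim-sum: 11 ^ 4 ^ 9 = 6.
The nim-sum is 6 ≠ 0, so this is an N-position: the player to move can win; Alice has a winning move.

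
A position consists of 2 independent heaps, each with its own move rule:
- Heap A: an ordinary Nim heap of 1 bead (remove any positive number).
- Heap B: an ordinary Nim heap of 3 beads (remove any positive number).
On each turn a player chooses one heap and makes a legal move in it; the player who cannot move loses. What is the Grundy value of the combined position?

2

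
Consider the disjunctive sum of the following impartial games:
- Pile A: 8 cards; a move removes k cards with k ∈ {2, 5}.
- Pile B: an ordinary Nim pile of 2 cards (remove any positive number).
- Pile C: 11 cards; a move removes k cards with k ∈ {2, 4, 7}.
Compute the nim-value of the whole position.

3

Grundy values for pile A (subtraction set {2, 5}):
k:     0  1  2  3  4  5  6  7  8
g(k):  0  0  1  1  0  2  1  0  0
So g(8) = 0.
Pile B is a plain Nim pile of size 2, so its Grundy value is 2.
Build the Grundy sequence for pile C with g(k) = mex{g(k−s) : s ∈ {2, 4, 7}, s ≤ k}:
k:     0  1  2  3  4  5  6  7  8  9 10 11
g(k):  0  0  1  1  2  2  0  3  1  0  2  1
So g(11) = 1.
By the Sprague-Grundy theorem, the Grundy value of a sum of independent games is the XOR of the component values.
Combined value = 0 ⊕ 2 ⊕ 1 = 3.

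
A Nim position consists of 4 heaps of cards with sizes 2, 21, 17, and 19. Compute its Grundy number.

Nim-sum: 2 ⊕ 21 ⊕ 17 ⊕ 19 = 21.

21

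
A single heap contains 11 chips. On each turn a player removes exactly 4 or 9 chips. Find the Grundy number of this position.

Build the Grundy sequence with g(k) = mex{g(k−s) : s ∈ {4, 9}, s ≤ k}:
k:     0  1  2  3  4  5  6  7  8  9 10 11
g(k):  0  0  0  0  1  1  1  1  0  2  2  2
So g(11) = 2.

2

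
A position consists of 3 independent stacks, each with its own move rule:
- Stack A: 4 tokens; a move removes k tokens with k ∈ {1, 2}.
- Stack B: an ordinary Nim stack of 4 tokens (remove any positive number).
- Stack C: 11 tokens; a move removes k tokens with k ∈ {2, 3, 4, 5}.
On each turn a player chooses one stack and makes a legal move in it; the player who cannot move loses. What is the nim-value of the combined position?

Build the Grundy sequence for stack A with g(k) = mex{g(k−s) : s ∈ {1, 2}, s ≤ k}:
k:     0  1  2  3  4
g(k):  0  1  2  0  1
So g(4) = 1.
Stack B is a plain Nim stack of size 4, so its Grundy value is 4.
For stack C, compute g(0), g(1), … with moves {2, 3, 4, 5}:
k:     0  1  2  3  4  5  6  7  8  9 10 11
g(k):  0  0  1  1  2  2  3  0  0  1  1  2
So g(11) = 2.
The value of a disjunctive sum is the nim-sum of the parts.
Combined value = 1 ⊕ 4 ⊕ 2 = 7.

7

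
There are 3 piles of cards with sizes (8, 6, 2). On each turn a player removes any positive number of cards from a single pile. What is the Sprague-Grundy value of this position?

In binary:
  1000  (8)
  0110  (6)
  0010  (2)
  ----
  1100  (12)

12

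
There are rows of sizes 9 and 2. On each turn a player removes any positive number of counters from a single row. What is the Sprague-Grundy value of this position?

Bitwise XOR of the heap sizes:
  1001  (9)
  0010  (2)
  ----
  1011  (11)

11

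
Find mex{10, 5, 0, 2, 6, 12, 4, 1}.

3

The values 0, 1, 2 are all present; 3 is the first non-negative integer missing from the set.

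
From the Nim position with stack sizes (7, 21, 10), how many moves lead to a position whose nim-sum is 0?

1

Nim-sum: 7 XOR 21 XOR 10 = 24.
The overall nim-sum is X = 24. A stack of size p has a winning move iff p XOR X < p (reduce it to p XOR X).
  7: 7 XOR 24 = 31 ≥ 7 — no move.
  21: 21 XOR 24 = 13 < 21 — winning move (to 13).
  10: 10 XOR 24 = 18 ≥ 10 — no move.
That gives 1 winning move.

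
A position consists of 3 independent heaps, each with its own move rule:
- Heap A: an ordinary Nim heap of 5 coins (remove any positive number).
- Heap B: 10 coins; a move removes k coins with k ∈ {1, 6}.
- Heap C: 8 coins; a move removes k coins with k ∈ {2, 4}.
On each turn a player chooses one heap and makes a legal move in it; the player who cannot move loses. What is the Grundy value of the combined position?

Heap A is a plain Nim heap of size 5, so its Grundy value is 5.
Grundy values for heap B (subtraction set {1, 6}):
g(0) = mex{} = 0
g(1) = mex{0} = 1
g(2) = mex{1} = 0
g(3) = mex{0} = 1
g(4) = mex{1} = 0
g(5) = mex{0} = 1
g(6) = mex{0,1} = 2
g(7) = mex{1,2} = 0
g(8) = mex{0} = 1
g(9) = mex{1} = 0
g(10) = mex{0} = 1
So g(10) = 1.
Build the Grundy sequence for heap C with g(k) = mex{g(k−s) : s ∈ {2, 4}, s ≤ k}:
g(0) = mex{} = 0
g(1) = mex{} = 0
g(2) = mex{0} = 1
g(3) = mex{0} = 1
g(4) = mex{0,1} = 2
g(5) = mex{0,1} = 2
g(6) = mex{1,2} = 0
g(7) = mex{1,2} = 0
g(8) = mex{0,2} = 1
So g(8) = 1.
The value of a disjunctive sum is the nim-sum of the parts.
Combined value = 5 XOR 1 XOR 1 = 5.

5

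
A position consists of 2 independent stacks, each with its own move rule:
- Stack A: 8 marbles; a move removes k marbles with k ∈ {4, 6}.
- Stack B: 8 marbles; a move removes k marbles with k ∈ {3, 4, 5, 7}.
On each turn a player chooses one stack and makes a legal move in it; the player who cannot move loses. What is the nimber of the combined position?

Grundy values for stack A (subtraction set {4, 6}):
k:     0  1  2  3  4  5  6  7  8
g(k):  0  0  0  0  1  1  1  1  2
So g(8) = 2.
Grundy values for stack B (subtraction set {3, 4, 5, 7}):
k:     0  1  2  3  4  5  6  7  8
g(k):  0  0  0  1  1  1  2  2  2
So g(8) = 2.
By the Sprague-Grundy theorem, the Grundy value of a sum of independent games is the XOR of the component values.
Combined value = 2 ⊕ 2 = 0.

0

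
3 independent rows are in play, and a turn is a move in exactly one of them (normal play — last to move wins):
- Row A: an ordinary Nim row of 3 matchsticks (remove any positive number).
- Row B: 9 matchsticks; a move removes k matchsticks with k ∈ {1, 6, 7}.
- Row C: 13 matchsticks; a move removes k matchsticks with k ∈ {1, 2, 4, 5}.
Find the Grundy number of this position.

1

Row A is a plain Nim row of size 3, so its Grundy value is 3.
Grundy values for row B (subtraction set {1, 6, 7}):
g(0) = mex{} = 0
g(1) = mex{0} = 1
g(2) = mex{1} = 0
g(3) = mex{0} = 1
g(4) = mex{1} = 0
g(5) = mex{0} = 1
g(6) = mex{0,1} = 2
g(7) = mex{0,1,2} = 3
g(8) = mex{0,1,3} = 2
g(9) = mex{0,1,2} = 3
So g(9) = 3.
Build the Grundy sequence for row C with g(k) = mex{g(k−s) : s ∈ {1, 2, 4, 5}, s ≤ k}:
k:     0  1  2  3  4  5  6  7  8  9 10 11 12 13
g(k):  0  1  2  0  1  2  0  1  2  0  1  2  0  1
So g(13) = 1.
The value of a disjunctive sum is the nim-sum of the parts.
Combined value = 3 XOR 3 XOR 1 = 1.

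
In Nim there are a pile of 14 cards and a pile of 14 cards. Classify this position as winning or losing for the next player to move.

In binary:
  1110  (14)
  1110  (14)
  ----
  0000  (0)
The nim-sum is 0, so this is a P-position: the player to move is in a losing position under optimal play.

Losing position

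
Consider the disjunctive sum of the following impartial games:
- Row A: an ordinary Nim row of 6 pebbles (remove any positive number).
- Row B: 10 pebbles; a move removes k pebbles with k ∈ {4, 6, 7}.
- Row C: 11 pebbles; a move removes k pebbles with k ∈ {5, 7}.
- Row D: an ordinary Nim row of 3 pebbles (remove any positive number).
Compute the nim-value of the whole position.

Row A is a plain Nim row of size 6, so its Grundy value is 6.
For row B, compute g(0), g(1), … with moves {4, 6, 7}:
k:     0  1  2  3  4  5  6  7  8  9 10
g(k):  0  0  0  0  1  1  1  1  2  2  2
So g(10) = 2.
Build the Grundy sequence for row C with g(k) = mex{g(k−s) : s ∈ {5, 7}, s ≤ k}:
g(0) = mex{} = 0
g(1) = mex{} = 0
g(2) = mex{} = 0
g(3) = mex{} = 0
g(4) = mex{} = 0
g(5) = mex{0} = 1
g(6) = mex{0} = 1
g(7) = mex{0} = 1
g(8) = mex{0} = 1
g(9) = mex{0} = 1
g(10) = mex{0,1} = 2
g(11) = mex{0,1} = 2
So g(11) = 2.
Row D is a plain Nim row of size 3, so its Grundy value is 3.
The value of a disjunctive sum is the nim-sum of the parts.
Combined value = 6 XOR 2 XOR 2 XOR 3 = 5.

5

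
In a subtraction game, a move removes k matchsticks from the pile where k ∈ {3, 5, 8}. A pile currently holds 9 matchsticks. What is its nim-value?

Compute g(0), g(1), … for moves {3, 5, 8}:
k:     0  1  2  3  4  5  6  7  8  9
g(k):  0  0  0  1  1  1  2  2  2  3
So g(9) = 3.

3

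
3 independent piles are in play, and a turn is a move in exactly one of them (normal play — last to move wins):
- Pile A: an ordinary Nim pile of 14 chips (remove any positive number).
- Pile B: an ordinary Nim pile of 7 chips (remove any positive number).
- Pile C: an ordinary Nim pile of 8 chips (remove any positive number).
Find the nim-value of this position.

1

Pile A is a plain Nim pile of size 14, so its Grundy value is 14.
Pile B is a plain Nim pile of size 7, so its Grundy value is 7.
Pile C is a plain Nim pile of size 8, so its Grundy value is 8.
The value of a disjunctive sum is the nim-sum of the parts.
Combined value = 14 XOR 7 XOR 8 = 1.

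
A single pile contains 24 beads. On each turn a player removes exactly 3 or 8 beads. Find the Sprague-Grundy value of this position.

0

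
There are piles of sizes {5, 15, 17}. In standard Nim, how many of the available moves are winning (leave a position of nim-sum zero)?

Write each in binary and XOR column by column:
  00101  (5)
  01111  (15)
  10001  (17)
  -----
  11011  (27)
The overall nim-sum is X = 27. A pile of size p has a winning move iff p XOR X < p (reduce it to p XOR X).
  5: 5 XOR 27 = 30 ≥ 5 — no move.
  15: 15 XOR 27 = 20 ≥ 15 — no move.
  17: 17 XOR 27 = 10 < 17 — winning move (to 10).
That gives 1 winning move.

1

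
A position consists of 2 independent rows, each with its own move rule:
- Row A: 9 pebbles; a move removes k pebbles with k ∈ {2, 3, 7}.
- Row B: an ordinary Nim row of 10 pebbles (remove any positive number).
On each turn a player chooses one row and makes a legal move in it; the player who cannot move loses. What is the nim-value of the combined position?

Grundy values for row A (subtraction set {2, 3, 7}):
g(0) = mex{} = 0
g(1) = mex{} = 0
g(2) = mex{0} = 1
g(3) = mex{0} = 1
g(4) = mex{0,1} = 2
g(5) = mex{1} = 0
g(6) = mex{1,2} = 0
g(7) = mex{0,2} = 1
g(8) = mex{0} = 1
g(9) = mex{0,1} = 2
So g(9) = 2.
Row B is a plain Nim row of size 10, so its Grundy value is 10.
By the Sprague-Grundy theorem, the Grundy value of a sum of independent games is the XOR of the component values.
Combined value = 2 XOR 10 = 8.

8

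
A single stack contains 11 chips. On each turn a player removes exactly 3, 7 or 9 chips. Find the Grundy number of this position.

3

Grundy values for subtraction set {3, 7, 9}:
g(0) = mex{} = 0
g(1) = mex{} = 0
g(2) = mex{} = 0
g(3) = mex{0} = 1
g(4) = mex{0} = 1
g(5) = mex{0} = 1
g(6) = mex{1} = 0
g(7) = mex{0,1} = 2
g(8) = mex{0,1} = 2
g(9) = mex{0} = 1
g(10) = mex{0,1,2} = 3
g(11) = mex{0,1,2} = 3
So g(11) = 3.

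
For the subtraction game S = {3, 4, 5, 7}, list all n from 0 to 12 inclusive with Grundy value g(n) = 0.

0, 1, 2, 10, 11, 12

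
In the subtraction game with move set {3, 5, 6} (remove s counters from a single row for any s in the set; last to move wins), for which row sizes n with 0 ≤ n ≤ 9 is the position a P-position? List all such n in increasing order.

0, 1, 2, 9

Compute g(0), g(1), … for moves {3, 5, 6}:
g(0) = mex{} = 0
g(1) = mex{} = 0
g(2) = mex{} = 0
g(3) = mex{0} = 1
g(4) = mex{0} = 1
g(5) = mex{0} = 1
g(6) = mex{0,1} = 2
g(7) = mex{0,1} = 2
g(8) = mex{0,1} = 2
g(9) = mex{1,2} = 0
The P-positions (g = 0) in 0..9 are 0, 1, 2, 9.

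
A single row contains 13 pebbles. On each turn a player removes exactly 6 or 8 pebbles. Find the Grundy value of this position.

2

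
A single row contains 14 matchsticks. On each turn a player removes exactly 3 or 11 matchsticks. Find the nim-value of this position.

0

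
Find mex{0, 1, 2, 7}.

3

The values 0, 1, 2 are all present; 3 is the first non-negative integer missing from the set.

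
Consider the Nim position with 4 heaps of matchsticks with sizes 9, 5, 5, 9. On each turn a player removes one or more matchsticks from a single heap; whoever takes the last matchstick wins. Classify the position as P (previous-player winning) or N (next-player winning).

P-position

Nim-sum: 9 ^ 5 ^ 5 ^ 9 = 0.
The nim-sum is 0, so this is a P-position: the player to move is in a losing position under optimal play.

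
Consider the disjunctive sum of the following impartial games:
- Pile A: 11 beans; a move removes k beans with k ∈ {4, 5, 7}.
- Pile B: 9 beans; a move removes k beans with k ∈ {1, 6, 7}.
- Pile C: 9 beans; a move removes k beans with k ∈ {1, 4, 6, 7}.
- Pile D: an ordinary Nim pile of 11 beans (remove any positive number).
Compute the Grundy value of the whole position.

10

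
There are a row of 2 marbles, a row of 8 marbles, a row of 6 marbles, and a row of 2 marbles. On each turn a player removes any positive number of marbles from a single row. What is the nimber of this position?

14

Nim-sum: 2 XOR 8 XOR 6 XOR 2 = 14.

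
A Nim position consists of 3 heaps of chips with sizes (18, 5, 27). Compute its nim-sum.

12

Nim-sum: 18 ^ 5 ^ 27 = 12.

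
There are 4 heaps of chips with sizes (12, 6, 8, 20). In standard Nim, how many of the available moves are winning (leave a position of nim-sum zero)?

Nim-sum: 12 XOR 6 XOR 8 XOR 20 = 22.
The overall nim-sum is X = 22. A heap of size p has a winning move iff p XOR X < p (reduce it to p XOR X).
  12: 12 XOR 22 = 26 ≥ 12 — no move.
  6: 6 XOR 22 = 16 ≥ 6 — no move.
  8: 8 XOR 22 = 30 ≥ 8 — no move.
  20: 20 XOR 22 = 2 < 20 — winning move (to 2).
That gives 1 winning move.

1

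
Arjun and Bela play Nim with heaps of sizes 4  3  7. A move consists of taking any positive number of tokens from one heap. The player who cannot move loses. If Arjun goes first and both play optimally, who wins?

Bela wins

Nim-sum: 4 XOR 3 XOR 7 = 0.
The nim-sum is 0, so this is a P-position: the player to move is in a losing position under optimal play; Arjun is about to move from it and so loses — Bela wins.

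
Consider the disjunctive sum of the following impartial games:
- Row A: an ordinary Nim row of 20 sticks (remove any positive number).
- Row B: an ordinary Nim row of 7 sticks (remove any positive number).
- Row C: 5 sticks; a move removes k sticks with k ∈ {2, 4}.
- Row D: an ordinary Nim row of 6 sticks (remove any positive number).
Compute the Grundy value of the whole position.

Row A is a plain Nim row of size 20, so its Grundy value is 20.
Row B is a plain Nim row of size 7, so its Grundy value is 7.
Grundy values for row C (subtraction set {2, 4}):
k:     0  1  2  3  4  5
g(k):  0  0  1  1  2  2
So g(5) = 2.
Row D is a plain Nim row of size 6, so its Grundy value is 6.
By the Sprague-Grundy theorem, the Grundy value of a sum of independent games is the XOR of the component values.
Combined value = 20 ⊕ 7 ⊕ 2 ⊕ 6 = 23.

23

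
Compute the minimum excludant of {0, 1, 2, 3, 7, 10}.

The values 0, 1, 2, 3 are all present; 4 is the first non-negative integer missing from the set.

4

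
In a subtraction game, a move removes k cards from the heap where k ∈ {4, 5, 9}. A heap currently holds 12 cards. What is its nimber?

Grundy values for subtraction set {4, 5, 9}:
k:     0  1  2  3  4  5  6  7  8  9 10 11 12
g(k):  0  0  0  0  1  1  1  1  2  2  2  2  3
So g(12) = 3.

3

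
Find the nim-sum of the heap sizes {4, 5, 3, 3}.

1

Nim-sum: 4 XOR 5 XOR 3 XOR 3 = 1.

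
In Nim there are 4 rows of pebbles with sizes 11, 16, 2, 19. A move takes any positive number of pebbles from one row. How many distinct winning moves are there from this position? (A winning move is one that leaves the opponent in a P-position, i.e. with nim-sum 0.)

In binary:
  01011  (11)
  10000  (16)
  00010  (2)
  10011  (19)
  -----
  01010  (10)
The overall nim-sum is X = 10. A row of size p has a winning move iff p XOR X < p (reduce it to p XOR X).
  11: 11 XOR 10 = 1 < 11 — winning move (to 1).
  16: 16 XOR 10 = 26 ≥ 16 — no move.
  2: 2 XOR 10 = 8 ≥ 2 — no move.
  19: 19 XOR 10 = 25 ≥ 19 — no move.
That gives 1 winning move.

1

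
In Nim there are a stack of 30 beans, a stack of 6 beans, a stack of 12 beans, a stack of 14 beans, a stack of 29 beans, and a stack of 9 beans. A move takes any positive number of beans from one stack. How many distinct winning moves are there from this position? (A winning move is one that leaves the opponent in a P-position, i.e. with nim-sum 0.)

Nim-sum: 30 ^ 6 ^ 12 ^ 14 ^ 29 ^ 9 = 14.
The overall nim-sum is X = 14. A stack of size p has a winning move iff p XOR X < p (reduce it to p XOR X).
  30: 30 XOR 14 = 16 < 30 — winning move (to 16).
  6: 6 XOR 14 = 8 ≥ 6 — no move.
  12: 12 XOR 14 = 2 < 12 — winning move (to 2).
  14: 14 XOR 14 = 0 < 14 — winning move (to 0).
  29: 29 XOR 14 = 19 < 29 — winning move (to 19).
  9: 9 XOR 14 = 7 < 9 — winning move (to 7).
That gives 5 winning moves.

5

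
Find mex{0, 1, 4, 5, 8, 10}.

The values 0, 1 are all present; 2 is the first non-negative integer missing from the set.

2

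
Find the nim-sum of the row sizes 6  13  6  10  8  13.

2

Bitwise XOR of the heap sizes:
  0110  (6)
  1101  (13)
  0110  (6)
  1010  (10)
  1000  (8)
  1101  (13)
  ----
  0010  (2)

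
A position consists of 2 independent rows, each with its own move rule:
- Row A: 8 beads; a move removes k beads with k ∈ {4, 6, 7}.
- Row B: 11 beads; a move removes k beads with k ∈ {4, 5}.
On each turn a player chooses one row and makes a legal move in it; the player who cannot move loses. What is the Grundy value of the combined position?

2

Build the Grundy sequence for row A with g(k) = mex{g(k−s) : s ∈ {4, 6, 7}, s ≤ k}:
k:     0  1  2  3  4  5  6  7  8
g(k):  0  0  0  0  1  1  1  1  2
So g(8) = 2.
Grundy values for row B (subtraction set {4, 5}):
g(0) = mex{} = 0
g(1) = mex{} = 0
g(2) = mex{} = 0
g(3) = mex{} = 0
g(4) = mex{0} = 1
g(5) = mex{0} = 1
g(6) = mex{0} = 1
g(7) = mex{0} = 1
g(8) = mex{0,1} = 2
g(9) = mex{1} = 0
g(10) = mex{1} = 0
g(11) = mex{1} = 0
So g(11) = 0.
By the Sprague-Grundy theorem, the Grundy value of a sum of independent games is the XOR of the component values.
Combined value = 2 XOR 0 = 2.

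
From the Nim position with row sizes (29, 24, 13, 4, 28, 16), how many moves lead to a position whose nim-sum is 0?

0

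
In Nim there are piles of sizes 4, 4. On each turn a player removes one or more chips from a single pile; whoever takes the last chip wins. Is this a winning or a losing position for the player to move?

Losing position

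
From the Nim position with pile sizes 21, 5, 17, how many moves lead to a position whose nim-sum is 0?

Nim-sum: 21 ^ 5 ^ 17 = 1.
The overall nim-sum is X = 1. A pile of size p has a winning move iff p XOR X < p (reduce it to p XOR X).
  21: 21 XOR 1 = 20 < 21 — winning move (to 20).
  5: 5 XOR 1 = 4 < 5 — winning move (to 4).
  17: 17 XOR 1 = 16 < 17 — winning move (to 16).
That gives 3 winning moves.

3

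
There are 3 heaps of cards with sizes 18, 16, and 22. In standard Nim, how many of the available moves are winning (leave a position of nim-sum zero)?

3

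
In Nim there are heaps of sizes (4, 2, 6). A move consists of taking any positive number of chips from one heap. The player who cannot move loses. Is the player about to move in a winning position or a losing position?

Losing position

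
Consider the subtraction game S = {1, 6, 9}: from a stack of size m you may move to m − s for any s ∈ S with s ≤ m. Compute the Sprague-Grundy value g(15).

1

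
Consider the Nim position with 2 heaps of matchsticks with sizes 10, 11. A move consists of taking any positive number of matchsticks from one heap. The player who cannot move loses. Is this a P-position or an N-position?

Bitwise XOR of the heap sizes:
  1010  (10)
  1011  (11)
  ----
  0001  (1)
The nim-sum is 1 ≠ 0, so this is an N-position: the player to move can win.

N-position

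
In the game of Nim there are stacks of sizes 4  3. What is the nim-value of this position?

Compute the nim-sum pairwise:
4 ^ 3 = 7

7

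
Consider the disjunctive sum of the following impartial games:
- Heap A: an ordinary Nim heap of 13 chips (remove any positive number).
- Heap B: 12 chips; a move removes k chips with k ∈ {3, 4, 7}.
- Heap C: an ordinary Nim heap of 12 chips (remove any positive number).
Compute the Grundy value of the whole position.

1

Heap A is a plain Nim heap of size 13, so its Grundy value is 13.
Build the Grundy sequence for heap B with g(k) = mex{g(k−s) : s ∈ {3, 4, 7}, s ≤ k}:
g(0) = mex{} = 0
g(1) = mex{} = 0
g(2) = mex{} = 0
g(3) = mex{0} = 1
g(4) = mex{0} = 1
g(5) = mex{0} = 1
g(6) = mex{0,1} = 2
g(7) = mex{0,1} = 2
g(8) = mex{0,1} = 2
g(9) = mex{0,1,2} = 3
g(10) = mex{1,2} = 0
g(11) = mex{1,2} = 0
g(12) = mex{1,2,3} = 0
So g(12) = 0.
Heap C is a plain Nim heap of size 12, so its Grundy value is 12.
By the Sprague-Grundy theorem, the Grundy value of a sum of independent games is the XOR of the component values.
Combined value = 13 XOR 0 XOR 12 = 1.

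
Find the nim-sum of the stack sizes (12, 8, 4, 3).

3

Compute the nim-sum pairwise:
12 XOR 8 = 4
4 XOR 4 = 0
0 XOR 3 = 3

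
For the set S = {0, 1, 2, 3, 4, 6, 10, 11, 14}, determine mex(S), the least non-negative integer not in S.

The values 0, 1, 2, 3, 4 are all present; 5 is the first non-negative integer missing from the set.

5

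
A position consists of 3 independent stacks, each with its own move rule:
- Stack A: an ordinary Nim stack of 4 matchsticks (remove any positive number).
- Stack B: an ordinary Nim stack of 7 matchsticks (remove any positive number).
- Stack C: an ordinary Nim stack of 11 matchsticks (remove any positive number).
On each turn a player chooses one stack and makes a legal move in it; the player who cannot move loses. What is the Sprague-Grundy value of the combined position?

Stack A is a plain Nim stack of size 4, so its Grundy value is 4.
Stack B is a plain Nim stack of size 7, so its Grundy value is 7.
Stack C is a plain Nim stack of size 11, so its Grundy value is 11.
By the Sprague-Grundy theorem, the Grundy value of a sum of independent games is the XOR of the component values.
Combined value = 4 XOR 7 XOR 11 = 8.

8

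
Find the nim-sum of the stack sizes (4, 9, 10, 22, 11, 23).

13

In binary:
  00100  (4)
  01001  (9)
  01010  (10)
  10110  (22)
  01011  (11)
  10111  (23)
  -----
  01101  (13)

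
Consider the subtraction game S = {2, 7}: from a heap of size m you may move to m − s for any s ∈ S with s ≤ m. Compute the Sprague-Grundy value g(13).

Grundy values for subtraction set {2, 7}:
k:     0  1  2  3  4  5  6  7  8  9 10 11 12 13
g(k):  0  0  1  1  0  0  1  1  2  0  0  1  1  0
So g(13) = 0.

0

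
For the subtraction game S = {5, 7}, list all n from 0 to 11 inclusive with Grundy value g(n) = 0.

Compute g(0), g(1), … for moves {5, 7}:
k:     0  1  2  3  4  5  6  7  8  9 10 11
g(k):  0  0  0  0  0  1  1  1  1  1  2  2
The P-positions (g = 0) in 0..11 are 0, 1, 2, 3, 4.

0, 1, 2, 3, 4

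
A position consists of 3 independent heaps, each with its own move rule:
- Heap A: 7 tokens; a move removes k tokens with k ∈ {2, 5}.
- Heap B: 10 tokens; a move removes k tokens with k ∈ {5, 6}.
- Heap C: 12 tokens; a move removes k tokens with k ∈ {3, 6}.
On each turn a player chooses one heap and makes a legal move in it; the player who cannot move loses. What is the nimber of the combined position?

Grundy values for heap A (subtraction set {2, 5}):
g(0) = mex{} = 0
g(1) = mex{} = 0
g(2) = mex{0} = 1
g(3) = mex{0} = 1
g(4) = mex{1} = 0
g(5) = mex{0,1} = 2
g(6) = mex{0} = 1
g(7) = mex{1,2} = 0
So g(7) = 0.
For heap B, compute g(0), g(1), … with moves {5, 6}:
k:     0  1  2  3  4  5  6  7  8  9 10
g(k):  0  0  0  0  0  1  1  1  1  1  2
So g(10) = 2.
Build the Grundy sequence for heap C with g(k) = mex{g(k−s) : s ∈ {3, 6}, s ≤ k}:
g(0) = mex{} = 0
g(1) = mex{} = 0
g(2) = mex{} = 0
g(3) = mex{0} = 1
g(4) = mex{0} = 1
g(5) = mex{0} = 1
g(6) = mex{0,1} = 2
g(7) = mex{0,1} = 2
g(8) = mex{0,1} = 2
g(9) = mex{1,2} = 0
g(10) = mex{1,2} = 0
g(11) = mex{1,2} = 0
g(12) = mex{0,2} = 1
So g(12) = 1.
The value of a disjunctive sum is the nim-sum of the parts.
Combined value = 0 XOR 2 XOR 1 = 3.

3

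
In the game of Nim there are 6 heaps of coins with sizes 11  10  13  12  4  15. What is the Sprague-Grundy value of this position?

11

Write each in binary and XOR column by column:
  1011  (11)
  1010  (10)
  1101  (13)
  1100  (12)
  0100  (4)
  1111  (15)
  ----
  1011  (11)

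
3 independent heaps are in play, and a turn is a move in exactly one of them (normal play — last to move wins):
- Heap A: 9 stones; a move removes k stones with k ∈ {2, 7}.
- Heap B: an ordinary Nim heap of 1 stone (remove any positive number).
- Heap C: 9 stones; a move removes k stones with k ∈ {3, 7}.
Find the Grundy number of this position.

0

Build the Grundy sequence for heap A with g(k) = mex{g(k−s) : s ∈ {2, 7}, s ≤ k}:
k:     0  1  2  3  4  5  6  7  8  9
g(k):  0  0  1  1  0  0  1  1  2  0
So g(9) = 0.
Heap B is a plain Nim heap of size 1, so its Grundy value is 1.
For heap C, compute g(0), g(1), … with moves {3, 7}:
g(0) = mex{} = 0
g(1) = mex{} = 0
g(2) = mex{} = 0
g(3) = mex{0} = 1
g(4) = mex{0} = 1
g(5) = mex{0} = 1
g(6) = mex{1} = 0
g(7) = mex{0,1} = 2
g(8) = mex{0,1} = 2
g(9) = mex{0} = 1
So g(9) = 1.
By the Sprague-Grundy theorem, the Grundy value of a sum of independent games is the XOR of the component values.
Combined value = 0 XOR 1 XOR 1 = 0.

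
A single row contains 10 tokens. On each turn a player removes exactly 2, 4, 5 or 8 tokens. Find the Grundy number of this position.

Build the Grundy sequence with g(k) = mex{g(k−s) : s ∈ {2, 4, 5, 8}, s ≤ k}:
k:     0  1  2  3  4  5  6  7  8  9 10
g(k):  0  0  1  1  2  2  3  0  4  1  0
So g(10) = 0.

0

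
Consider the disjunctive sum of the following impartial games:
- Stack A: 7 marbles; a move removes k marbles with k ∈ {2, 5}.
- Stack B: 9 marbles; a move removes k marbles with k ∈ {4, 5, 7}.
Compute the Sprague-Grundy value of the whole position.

2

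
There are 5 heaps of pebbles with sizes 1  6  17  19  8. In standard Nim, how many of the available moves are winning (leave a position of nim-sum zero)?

Compute the nim-sum pairwise:
1 XOR 6 = 7
7 XOR 17 = 22
22 XOR 19 = 5
5 XOR 8 = 13
The overall nim-sum is X = 13. A heap of size p has a winning move iff p XOR X < p (reduce it to p XOR X).
  1: 1 XOR 13 = 12 ≥ 1 — no move.
  6: 6 XOR 13 = 11 ≥ 6 — no move.
  17: 17 XOR 13 = 28 ≥ 17 — no move.
  19: 19 XOR 13 = 30 ≥ 19 — no move.
  8: 8 XOR 13 = 5 < 8 — winning move (to 5).
That gives 1 winning move.

1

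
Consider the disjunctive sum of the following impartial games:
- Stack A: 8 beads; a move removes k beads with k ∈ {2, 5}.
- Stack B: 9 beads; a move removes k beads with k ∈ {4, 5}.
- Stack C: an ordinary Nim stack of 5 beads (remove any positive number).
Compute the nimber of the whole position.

Grundy values for stack A (subtraction set {2, 5}):
k:     0  1  2  3  4  5  6  7  8
g(k):  0  0  1  1  0  2  1  0  0
So g(8) = 0.
For stack B, compute g(0), g(1), … with moves {4, 5}:
g(0) = mex{} = 0
g(1) = mex{} = 0
g(2) = mex{} = 0
g(3) = mex{} = 0
g(4) = mex{0} = 1
g(5) = mex{0} = 1
g(6) = mex{0} = 1
g(7) = mex{0} = 1
g(8) = mex{0,1} = 2
g(9) = mex{1} = 0
So g(9) = 0.
Stack C is a plain Nim stack of size 5, so its Grundy value is 5.
The value of a disjunctive sum is the nim-sum of the parts.
Combined value = 0 XOR 0 XOR 5 = 5.

5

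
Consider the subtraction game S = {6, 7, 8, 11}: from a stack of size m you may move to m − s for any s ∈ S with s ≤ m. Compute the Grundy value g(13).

Build the Grundy sequence with g(k) = mex{g(k−s) : s ∈ {6, 7, 8, 11}, s ≤ k}:
k:     0  1  2  3  4  5  6  7  8  9 10 11 12 13
g(k):  0  0  0  0  0  0  1  1  1  1  1  1  2  2
So g(13) = 2.

2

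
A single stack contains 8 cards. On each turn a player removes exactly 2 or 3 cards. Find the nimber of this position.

Build the Grundy sequence with g(k) = mex{g(k−s) : s ∈ {2, 3}, s ≤ k}:
g(0) = mex{} = 0
g(1) = mex{} = 0
g(2) = mex{0} = 1
g(3) = mex{0} = 1
g(4) = mex{0,1} = 2
g(5) = mex{1} = 0
g(6) = mex{1,2} = 0
g(7) = mex{0,2} = 1
g(8) = mex{0} = 1
So g(8) = 1.

1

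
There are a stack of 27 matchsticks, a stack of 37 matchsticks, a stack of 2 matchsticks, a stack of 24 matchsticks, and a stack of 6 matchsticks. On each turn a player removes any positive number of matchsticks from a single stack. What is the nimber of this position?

34

Nim-sum: 27 XOR 37 XOR 2 XOR 24 XOR 6 = 34.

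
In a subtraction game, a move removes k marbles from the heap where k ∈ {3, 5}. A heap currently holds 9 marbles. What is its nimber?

Build the Grundy sequence with g(k) = mex{g(k−s) : s ∈ {3, 5}, s ≤ k}:
k:     0  1  2  3  4  5  6  7  8  9
g(k):  0  0  0  1  1  1  2  2  0  0
So g(9) = 0.

0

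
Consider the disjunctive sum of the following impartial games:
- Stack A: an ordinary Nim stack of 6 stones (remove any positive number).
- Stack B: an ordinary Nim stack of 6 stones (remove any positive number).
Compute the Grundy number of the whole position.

Stack A is a plain Nim stack of size 6, so its Grundy value is 6.
Stack B is a plain Nim stack of size 6, so its Grundy value is 6.
By the Sprague-Grundy theorem, the Grundy value of a sum of independent games is the XOR of the component values.
Combined value = 6 ⊕ 6 = 0.

0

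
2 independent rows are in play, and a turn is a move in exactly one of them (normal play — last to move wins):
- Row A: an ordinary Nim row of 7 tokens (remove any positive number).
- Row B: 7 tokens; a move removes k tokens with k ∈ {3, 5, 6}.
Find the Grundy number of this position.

5

Row A is a plain Nim row of size 7, so its Grundy value is 7.
Build the Grundy sequence for row B with g(k) = mex{g(k−s) : s ∈ {3, 5, 6}, s ≤ k}:
g(0) = mex{} = 0
g(1) = mex{} = 0
g(2) = mex{} = 0
g(3) = mex{0} = 1
g(4) = mex{0} = 1
g(5) = mex{0} = 1
g(6) = mex{0,1} = 2
g(7) = mex{0,1} = 2
So g(7) = 2.
The value of a disjunctive sum is the nim-sum of the parts.
Combined value = 7 ⊕ 2 = 5.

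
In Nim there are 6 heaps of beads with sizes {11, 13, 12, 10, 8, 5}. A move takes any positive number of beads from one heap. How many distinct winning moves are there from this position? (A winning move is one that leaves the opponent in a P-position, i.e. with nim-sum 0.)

5

Compute the nim-sum pairwise:
11 ^ 13 = 6
6 ^ 12 = 10
10 ^ 10 = 0
0 ^ 8 = 8
8 ^ 5 = 13
The overall nim-sum is X = 13. A heap of size p has a winning move iff p XOR X < p (reduce it to p XOR X).
  11: 11 XOR 13 = 6 < 11 — winning move (to 6).
  13: 13 XOR 13 = 0 < 13 — winning move (to 0).
  12: 12 XOR 13 = 1 < 12 — winning move (to 1).
  10: 10 XOR 13 = 7 < 10 — winning move (to 7).
  8: 8 XOR 13 = 5 < 8 — winning move (to 5).
  5: 5 XOR 13 = 8 ≥ 5 — no move.
That gives 5 winning moves.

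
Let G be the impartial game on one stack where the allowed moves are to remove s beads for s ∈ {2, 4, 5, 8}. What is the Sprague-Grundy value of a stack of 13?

0

Grundy values for subtraction set {2, 4, 5, 8}:
g(0) = mex{} = 0
g(1) = mex{} = 0
g(2) = mex{0} = 1
g(3) = mex{0} = 1
g(4) = mex{0,1} = 2
g(5) = mex{0,1} = 2
g(6) = mex{0,1,2} = 3
g(7) = mex{1,2} = 0
g(8) = mex{0,1,2,3} = 4
g(9) = mex{0,2} = 1
g(10) = mex{1,2,3,4} = 0
g(11) = mex{0,1,3} = 2
g(12) = mex{0,2,4} = 1
g(13) = mex{1,2,4} = 0
So g(13) = 0.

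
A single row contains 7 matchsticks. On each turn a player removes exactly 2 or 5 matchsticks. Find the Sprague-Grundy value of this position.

0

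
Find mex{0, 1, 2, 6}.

3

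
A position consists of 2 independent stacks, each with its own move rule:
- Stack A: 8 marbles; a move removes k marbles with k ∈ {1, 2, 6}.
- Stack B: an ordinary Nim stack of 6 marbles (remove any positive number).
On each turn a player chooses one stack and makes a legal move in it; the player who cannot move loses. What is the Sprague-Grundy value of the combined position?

7

Build the Grundy sequence for stack A with g(k) = mex{g(k−s) : s ∈ {1, 2, 6}, s ≤ k}:
g(0) = mex{} = 0
g(1) = mex{0} = 1
g(2) = mex{0,1} = 2
g(3) = mex{1,2} = 0
g(4) = mex{0,2} = 1
g(5) = mex{0,1} = 2
g(6) = mex{0,1,2} = 3
g(7) = mex{1,2,3} = 0
g(8) = mex{0,2,3} = 1
So g(8) = 1.
Stack B is a plain Nim stack of size 6, so its Grundy value is 6.
By the Sprague-Grundy theorem, the Grundy value of a sum of independent games is the XOR of the component values.
Combined value = 1 ⊕ 6 = 7.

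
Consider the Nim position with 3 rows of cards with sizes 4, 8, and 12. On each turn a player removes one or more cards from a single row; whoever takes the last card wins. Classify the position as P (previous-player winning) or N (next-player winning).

P-position

Compute the nim-sum pairwise:
4 ^ 8 = 12
12 ^ 12 = 0
The nim-sum is 0, so this is a P-position: the player to move is in a losing position under optimal play.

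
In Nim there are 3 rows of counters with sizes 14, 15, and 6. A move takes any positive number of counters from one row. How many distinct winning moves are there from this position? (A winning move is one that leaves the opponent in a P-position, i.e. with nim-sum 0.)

3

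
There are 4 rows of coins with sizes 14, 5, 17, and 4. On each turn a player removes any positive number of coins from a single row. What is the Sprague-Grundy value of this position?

30

Bitwise XOR of the heap sizes:
  01110  (14)
  00101  (5)
  10001  (17)
  00100  (4)
  -----
  11110  (30)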